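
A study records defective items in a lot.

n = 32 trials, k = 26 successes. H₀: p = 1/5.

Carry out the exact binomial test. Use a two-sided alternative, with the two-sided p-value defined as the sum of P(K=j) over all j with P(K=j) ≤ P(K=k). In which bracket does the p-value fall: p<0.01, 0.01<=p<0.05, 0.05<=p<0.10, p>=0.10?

p-value bracket: p<0.01

Exact binomial: n=32, k=26, p₀=1/5=0.2000
P(X=j) = C(n,j)·p₀^j·(1−p₀)^(n−j); p = Σ P(X=j) over j with P(X=j) ≤ P(X=26)
p-value (two-sided) = 0.00000
→ bracket: p<0.01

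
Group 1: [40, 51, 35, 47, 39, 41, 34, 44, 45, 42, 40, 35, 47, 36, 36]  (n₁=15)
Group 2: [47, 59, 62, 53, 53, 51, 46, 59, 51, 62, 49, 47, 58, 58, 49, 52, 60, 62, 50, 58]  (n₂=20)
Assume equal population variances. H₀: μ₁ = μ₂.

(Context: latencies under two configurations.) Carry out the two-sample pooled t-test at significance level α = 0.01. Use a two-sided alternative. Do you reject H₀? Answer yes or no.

reject H₀: yes

x̄₁=40.800, s₁=5.171, n₁=15
x̄₂=54.300, s₂=5.507, n₂=20
s_p² = [14·5.171² + 19·5.507²]/33 = 28.8061
SE = √(s_p²·(1/15+1/20)) = 1.8332
t = (40.800−54.300)/1.8332 = -7.3641
df = 33
p-value (two-sided) = 0.00000
At α=0.01: p < α → reject H₀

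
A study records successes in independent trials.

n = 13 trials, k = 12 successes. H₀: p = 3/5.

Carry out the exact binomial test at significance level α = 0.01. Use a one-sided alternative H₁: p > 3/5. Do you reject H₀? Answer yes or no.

reject H₀: no

Exact binomial: n=13, k=12, p₀=3/5=0.6000
P(X≥12) from Σ C(n,i)·p₀^i·(1−p₀)^(n−i)
p-value (one-sided, H₁ greater) = 0.01263
At α=0.01: p ≥ α → fail to reject H₀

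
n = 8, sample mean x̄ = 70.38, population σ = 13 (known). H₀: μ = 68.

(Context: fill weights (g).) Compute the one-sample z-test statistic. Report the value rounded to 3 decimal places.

test statistic = 0.518

SE = σ/√n = 13/√8 = 4.5962
z = (x̄−μ₀)/SE = (70.38−68)/4.5962 = 0.5178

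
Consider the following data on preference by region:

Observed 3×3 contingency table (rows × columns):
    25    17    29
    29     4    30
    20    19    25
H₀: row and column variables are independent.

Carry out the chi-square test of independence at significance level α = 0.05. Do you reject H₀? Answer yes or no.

reject H₀: yes

Row totals [71, 63, 64], col totals [74, 40, 84], n=198
χ² = (25−26.54)²/26.54 + (17−14.34)²/14.34 + (29−30.12)²/30.12 + (29−23.55)²/23.55 + (4−12.73)²/12.73 + (30−26.73)²/26.73 + (20−23.92)²/23.92 + (19−12.93)²/12.93 + (25−27.15)²/27.15 = 11.9344
df = 4
p-value (upper-tail) = 0.01785
At α=0.05: p < α → reject H₀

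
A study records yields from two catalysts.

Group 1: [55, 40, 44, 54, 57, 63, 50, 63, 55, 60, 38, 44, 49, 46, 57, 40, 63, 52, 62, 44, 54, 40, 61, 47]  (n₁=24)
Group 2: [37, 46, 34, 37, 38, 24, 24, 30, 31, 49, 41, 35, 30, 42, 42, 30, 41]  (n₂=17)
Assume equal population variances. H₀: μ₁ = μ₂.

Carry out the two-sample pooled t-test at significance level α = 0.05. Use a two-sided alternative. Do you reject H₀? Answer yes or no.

x̄₁=51.583, s₁=8.272, n₁=24
x̄₂=35.941, s₂=7.172, n₂=17
s_p² = [23·8.272² + 16·7.172²]/39 = 61.4558
SE = √(s_p²·(1/24+1/17)) = 2.4851
t = (51.583−35.941)/2.4851 = 6.2944
df = 39
p-value (two-sided) = 0.00000
At α=0.05: p < α → reject H₀

reject H₀: yes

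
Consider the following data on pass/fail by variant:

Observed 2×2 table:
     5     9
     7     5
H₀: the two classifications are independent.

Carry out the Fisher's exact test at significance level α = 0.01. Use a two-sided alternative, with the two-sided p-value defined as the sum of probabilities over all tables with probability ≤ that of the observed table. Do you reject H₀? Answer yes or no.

Margins: r₁=14, r₂=12, c₁=12, c₂=14, n=26
p_obs = C(14,5)·C(12,7)/C(26,12); sum pmf over tables with pmf ≤ p_obs
p-value (two-sided) = 0.43124
At α=0.01: p ≥ α → fail to reject H₀

reject H₀: no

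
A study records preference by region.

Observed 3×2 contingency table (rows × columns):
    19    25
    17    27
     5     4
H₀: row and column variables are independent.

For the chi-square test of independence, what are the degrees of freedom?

df = (r−1)(c−1) = (3−1)·(2−1) = 2

degrees of freedom = 2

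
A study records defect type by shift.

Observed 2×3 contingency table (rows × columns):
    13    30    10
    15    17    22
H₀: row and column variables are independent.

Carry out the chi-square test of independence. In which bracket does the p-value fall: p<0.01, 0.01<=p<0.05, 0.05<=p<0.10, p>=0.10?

p-value bracket: 0.01<=p<0.05

Row totals [53, 54], col totals [28, 47, 32], n=107
χ² = (13−13.87)²/13.87 + (30−23.28)²/23.28 + (10−15.85)²/15.85 + (15−14.13)²/14.13 + (17−23.72)²/23.72 + (22−16.15)²/16.15 = 8.2300
df = 2
p-value (upper-tail) = 0.01633
→ bracket: 0.01<=p<0.05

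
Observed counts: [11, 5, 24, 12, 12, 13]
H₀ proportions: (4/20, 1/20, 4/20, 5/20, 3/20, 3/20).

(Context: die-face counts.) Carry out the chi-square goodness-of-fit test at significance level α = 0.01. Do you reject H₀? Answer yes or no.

reject H₀: no

n = 77; E_i = n·p_i = [15.40, 3.85, 15.40, 19.25, 11.55, 11.55]
χ² = (11−15.40)²/15.40 + (5−3.85)²/3.85 + (24−15.40)²/15.40 + (12−19.25)²/19.25 + (12−11.55)²/11.55 + (13−11.55)²/11.55 = 9.3333
df = 5
p-value (upper-tail) = 0.09648
At α=0.01: p ≥ α → fail to reject H₀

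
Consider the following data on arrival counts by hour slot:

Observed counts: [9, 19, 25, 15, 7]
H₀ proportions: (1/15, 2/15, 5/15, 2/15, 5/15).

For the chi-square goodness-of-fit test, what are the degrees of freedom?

df = k − 1 = 5 − 1 = 4

degrees of freedom = 4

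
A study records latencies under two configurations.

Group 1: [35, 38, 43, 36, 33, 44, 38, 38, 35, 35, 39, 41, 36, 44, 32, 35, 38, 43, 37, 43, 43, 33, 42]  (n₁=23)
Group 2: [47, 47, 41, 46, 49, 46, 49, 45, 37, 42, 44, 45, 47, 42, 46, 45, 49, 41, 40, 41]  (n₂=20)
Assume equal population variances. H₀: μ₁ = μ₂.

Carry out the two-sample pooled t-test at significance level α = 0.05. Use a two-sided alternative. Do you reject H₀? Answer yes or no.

x̄₁=38.304, s₁=3.855, n₁=23
x̄₂=44.450, s₂=3.348, n₂=20
s_p² = [22·3.855² + 19·3.348²]/41 = 13.1663
SE = √(s_p²·(1/23+1/20)) = 1.1094
t = (38.304−44.450)/1.1094 = -5.5396
df = 41
p-value (two-sided) = 0.00000
At α=0.05: p < α → reject H₀

reject H₀: yes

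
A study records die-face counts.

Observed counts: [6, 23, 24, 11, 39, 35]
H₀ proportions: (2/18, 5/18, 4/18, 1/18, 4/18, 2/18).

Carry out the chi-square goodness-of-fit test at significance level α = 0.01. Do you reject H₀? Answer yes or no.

n = 138; E_i = n·p_i = [15.33, 38.33, 30.67, 7.67, 30.67, 15.33]
χ² = (6−15.33)²/15.33 + (23−38.33)²/38.33 + (24−30.67)²/30.67 + (11−7.67)²/7.67 + (39−30.67)²/30.67 + (35−15.33)²/15.33 = 42.2022
df = 5
p-value (upper-tail) = 0.00000
At α=0.01: p < α → reject H₀

reject H₀: yes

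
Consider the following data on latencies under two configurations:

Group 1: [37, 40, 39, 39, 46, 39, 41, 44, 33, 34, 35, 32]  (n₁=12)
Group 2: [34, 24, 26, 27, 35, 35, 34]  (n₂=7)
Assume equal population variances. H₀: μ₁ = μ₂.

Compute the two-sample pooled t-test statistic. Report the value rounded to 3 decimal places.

test statistic = 3.534

x̄₁=38.250, s₁=4.288, n₁=12
x̄₂=30.714, s₂=4.821, n₂=7
s_p² = [11·4.288² + 6·4.821²]/17 = 20.0987
SE = √(s_p²·(1/12+1/7)) = 2.1322
t = (38.250−30.714)/2.1322 = 3.5343
df = 17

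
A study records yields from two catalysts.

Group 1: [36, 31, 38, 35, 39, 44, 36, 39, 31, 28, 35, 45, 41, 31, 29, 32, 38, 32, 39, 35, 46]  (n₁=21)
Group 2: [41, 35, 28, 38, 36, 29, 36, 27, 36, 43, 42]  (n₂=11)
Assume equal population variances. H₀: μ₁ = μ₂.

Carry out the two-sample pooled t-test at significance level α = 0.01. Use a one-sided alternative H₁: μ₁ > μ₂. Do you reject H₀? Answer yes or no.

x̄₁=36.190, s₁=5.134, n₁=21
x̄₂=35.545, s₂=5.538, n₂=11
s_p² = [20·5.134² + 10·5.538²]/30 = 27.7988
SE = √(s_p²·(1/21+1/11)) = 1.9624
t = (36.190−35.545)/1.9624 = 0.3287
df = 30
p-value (one-sided, H₁ greater) = 0.37234
At α=0.01: p ≥ α → fail to reject H₀

reject H₀: no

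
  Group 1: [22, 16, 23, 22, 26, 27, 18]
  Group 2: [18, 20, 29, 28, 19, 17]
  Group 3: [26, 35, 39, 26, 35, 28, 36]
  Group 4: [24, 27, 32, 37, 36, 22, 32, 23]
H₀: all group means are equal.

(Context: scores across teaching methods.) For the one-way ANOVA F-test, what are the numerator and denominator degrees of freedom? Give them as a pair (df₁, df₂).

degrees of freedom = [3, 24]

k = 4 groups, N = 28 total
df = (k−1, N−k) = (4−1, 28−4) = (3, 24)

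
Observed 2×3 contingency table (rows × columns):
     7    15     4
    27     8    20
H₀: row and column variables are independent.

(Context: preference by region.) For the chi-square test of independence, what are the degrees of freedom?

degrees of freedom = 2

df = (r−1)(c−1) = (2−1)·(3−1) = 2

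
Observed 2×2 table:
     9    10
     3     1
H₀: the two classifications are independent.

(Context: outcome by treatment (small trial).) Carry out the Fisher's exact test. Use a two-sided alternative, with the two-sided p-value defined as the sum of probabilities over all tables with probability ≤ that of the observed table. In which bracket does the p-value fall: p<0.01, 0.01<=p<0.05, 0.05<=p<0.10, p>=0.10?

Margins: r₁=19, r₂=4, c₁=12, c₂=11, n=23
p_obs = C(19,9)·C(4,3)/C(23,12); sum pmf over tables with pmf ≤ p_obs
p-value (two-sided) = 0.59006
→ bracket: p>=0.10

p-value bracket: p>=0.10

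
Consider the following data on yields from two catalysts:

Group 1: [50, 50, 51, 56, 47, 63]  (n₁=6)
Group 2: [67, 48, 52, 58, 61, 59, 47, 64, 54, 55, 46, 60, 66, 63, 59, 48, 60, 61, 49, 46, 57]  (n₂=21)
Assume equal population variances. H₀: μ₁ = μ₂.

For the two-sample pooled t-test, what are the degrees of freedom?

degrees of freedom = 25

df = n₁ + n₂ − 2 = 6 + 21 − 2 = 25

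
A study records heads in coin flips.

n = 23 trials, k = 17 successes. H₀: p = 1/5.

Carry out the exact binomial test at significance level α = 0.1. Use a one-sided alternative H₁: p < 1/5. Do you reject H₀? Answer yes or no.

reject H₀: no

Exact binomial: n=23, k=17, p₀=1/5=0.2000
P(X≤17) from Σ C(n,i)·p₀^i·(1−p₀)^(n−i)
p-value (one-sided, H₁ less) = 1.00000
At α=0.1: p ≥ α → fail to reject H₀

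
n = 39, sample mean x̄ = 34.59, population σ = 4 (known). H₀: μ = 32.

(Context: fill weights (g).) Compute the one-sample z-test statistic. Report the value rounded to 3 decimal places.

test statistic = 4.044

SE = σ/√n = 4/√39 = 0.6405
z = (x̄−μ₀)/SE = (34.59−32)/0.6405 = 4.0436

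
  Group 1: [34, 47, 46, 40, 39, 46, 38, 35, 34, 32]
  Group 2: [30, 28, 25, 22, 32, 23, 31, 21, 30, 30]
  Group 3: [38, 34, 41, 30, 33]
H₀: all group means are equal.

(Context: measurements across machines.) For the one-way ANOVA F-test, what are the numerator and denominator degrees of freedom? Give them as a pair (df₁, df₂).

k = 3 groups, N = 25 total
df = (k−1, N−k) = (3−1, 25−3) = (2, 22)

degrees of freedom = [2, 22]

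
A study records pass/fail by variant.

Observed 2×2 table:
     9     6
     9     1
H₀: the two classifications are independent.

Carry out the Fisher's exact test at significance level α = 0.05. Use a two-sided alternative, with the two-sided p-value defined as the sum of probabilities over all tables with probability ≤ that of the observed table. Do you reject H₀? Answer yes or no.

Margins: r₁=15, r₂=10, c₁=18, c₂=7, n=25
p_obs = C(15,9)·C(10,9)/C(25,18); sum pmf over tables with pmf ≤ p_obs
p-value (two-sided) = 0.17935
At α=0.05: p ≥ α → fail to reject H₀

reject H₀: no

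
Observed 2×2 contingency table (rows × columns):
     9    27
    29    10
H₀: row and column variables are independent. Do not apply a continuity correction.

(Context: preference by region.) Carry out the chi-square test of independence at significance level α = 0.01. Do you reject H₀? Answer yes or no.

Row totals [36, 39], col totals [38, 37], n=75
χ² = (9−18.24)²/18.24 + (27−17.76)²/17.76 + (29−19.76)²/19.76 + (10−19.24)²/19.24 = 18.2463
df = 1
p-value (upper-tail) = 0.00002
At α=0.01: p < α → reject H₀

reject H₀: yes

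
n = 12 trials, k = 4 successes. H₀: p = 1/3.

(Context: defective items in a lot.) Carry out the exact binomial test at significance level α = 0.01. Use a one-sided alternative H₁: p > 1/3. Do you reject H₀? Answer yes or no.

Exact binomial: n=12, k=4, p₀=1/3=0.3333
P(X≥4) from Σ C(n,i)·p₀^i·(1−p₀)^(n−i)
p-value (one-sided, H₁ greater) = 0.60693
At α=0.01: p ≥ α → fail to reject H₀

reject H₀: no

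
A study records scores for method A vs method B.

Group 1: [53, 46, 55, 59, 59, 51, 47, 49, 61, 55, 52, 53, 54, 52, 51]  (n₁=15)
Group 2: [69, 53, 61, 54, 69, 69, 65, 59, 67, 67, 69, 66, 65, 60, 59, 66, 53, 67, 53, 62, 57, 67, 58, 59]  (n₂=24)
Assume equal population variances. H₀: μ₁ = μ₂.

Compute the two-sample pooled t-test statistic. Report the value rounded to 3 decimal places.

x̄₁=53.133, s₁=4.274, n₁=15
x̄₂=62.250, s₂=5.612, n₂=24
s_p² = [14·4.274² + 23·5.612²]/37 = 26.4928
SE = √(s_p²·(1/15+1/24)) = 1.6941
t = (53.133−62.250)/1.6941 = -5.3813
df = 37

test statistic = -5.381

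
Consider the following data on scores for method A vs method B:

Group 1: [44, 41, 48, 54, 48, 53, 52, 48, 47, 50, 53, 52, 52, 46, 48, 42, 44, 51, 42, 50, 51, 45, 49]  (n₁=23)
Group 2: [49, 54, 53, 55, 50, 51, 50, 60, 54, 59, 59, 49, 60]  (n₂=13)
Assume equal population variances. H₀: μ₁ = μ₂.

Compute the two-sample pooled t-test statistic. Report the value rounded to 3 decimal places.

test statistic = -4.201

x̄₁=48.261, s₁=3.852, n₁=23
x̄₂=54.077, s₂=4.232, n₂=13
s_p² = [22·3.852² + 12·4.232²]/34 = 15.9223
SE = √(s_p²·(1/23+1/13)) = 1.3846
t = (48.261−54.077)/1.3846 = -4.2006
df = 34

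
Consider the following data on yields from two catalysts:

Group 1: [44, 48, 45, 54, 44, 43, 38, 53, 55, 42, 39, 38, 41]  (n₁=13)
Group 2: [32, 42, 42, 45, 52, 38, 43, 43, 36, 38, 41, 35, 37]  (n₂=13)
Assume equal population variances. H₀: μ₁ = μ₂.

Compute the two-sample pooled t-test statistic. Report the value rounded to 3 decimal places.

test statistic = 2.125

x̄₁=44.923, s₁=5.908, n₁=13
x̄₂=40.308, s₂=5.138, n₂=13
s_p² = [12·5.908² + 12·5.138²]/24 = 30.6538
SE = √(s_p²·(1/13+1/13)) = 2.1716
t = (44.923−40.308)/2.1716 = 2.1253
df = 24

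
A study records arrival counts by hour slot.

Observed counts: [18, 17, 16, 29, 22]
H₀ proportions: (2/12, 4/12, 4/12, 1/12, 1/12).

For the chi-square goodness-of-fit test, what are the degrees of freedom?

df = k − 1 = 5 − 1 = 4

degrees of freedom = 4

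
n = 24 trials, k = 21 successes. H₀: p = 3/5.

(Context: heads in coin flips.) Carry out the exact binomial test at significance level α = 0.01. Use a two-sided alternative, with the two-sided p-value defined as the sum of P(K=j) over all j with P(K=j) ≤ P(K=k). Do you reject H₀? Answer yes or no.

Exact binomial: n=24, k=21, p₀=3/5=0.6000
P(X=j) = C(n,j)·p₀^j·(1−p₀)^(n−j); p = Σ P(X=j) over j with P(X=j) ≤ P(X=21)
p-value (two-sided) = 0.00571
At α=0.01: p < α → reject H₀

reject H₀: yes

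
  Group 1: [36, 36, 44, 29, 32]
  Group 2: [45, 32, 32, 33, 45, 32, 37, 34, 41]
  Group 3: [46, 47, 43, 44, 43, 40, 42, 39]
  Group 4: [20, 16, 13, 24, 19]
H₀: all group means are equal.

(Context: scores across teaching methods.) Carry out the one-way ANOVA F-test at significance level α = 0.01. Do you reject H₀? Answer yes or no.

Group means [35.40, 36.78, 43.00, 18.40], grand mean 34.963
SSB = Σnᵢ(x̄ᵢ−x̄)² = 1919.007; SSW = ΣΣ(x−x̄ᵢ)² = 491.956
MSB = 1919.007/3 = 639.6691; MSW = 491.956/23 = 21.3894
F = MSB/MSW = 29.9059
df = (3, 23)
p-value (upper-tail) = 0.00000
At α=0.01: p < α → reject H₀

reject H₀: yes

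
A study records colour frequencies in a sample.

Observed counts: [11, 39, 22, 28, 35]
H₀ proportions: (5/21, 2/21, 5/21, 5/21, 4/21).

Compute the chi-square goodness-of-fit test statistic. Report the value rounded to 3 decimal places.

n = 135; E_i = n·p_i = [32.14, 12.86, 32.14, 32.14, 25.71]
χ² = (11−32.14)²/32.14 + (39−12.86)²/12.86 + (22−32.14)²/32.14 + (28−32.14)²/32.14 + (35−25.71)²/25.71 = 74.1522
df = 4

test statistic = 74.152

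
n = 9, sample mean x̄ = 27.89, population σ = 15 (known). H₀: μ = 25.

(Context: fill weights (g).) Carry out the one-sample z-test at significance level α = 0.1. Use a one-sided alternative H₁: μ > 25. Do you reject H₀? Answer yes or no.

reject H₀: no

SE = σ/√n = 15/√9 = 5.0000
z = (x̄−μ₀)/SE = (27.89−25)/5.0000 = 0.5780
p-value (one-sided, H₁ greater) = 0.28163
At α=0.1: p ≥ α → fail to reject H₀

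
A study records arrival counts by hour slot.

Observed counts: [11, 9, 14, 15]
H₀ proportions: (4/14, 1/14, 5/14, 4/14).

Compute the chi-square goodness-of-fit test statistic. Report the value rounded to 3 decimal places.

n = 49; E_i = n·p_i = [14.00, 3.50, 17.50, 14.00]
χ² = (11−14.00)²/14.00 + (9−3.50)²/3.50 + (14−17.50)²/17.50 + (15−14.00)²/14.00 = 10.0571
df = 3

test statistic = 10.057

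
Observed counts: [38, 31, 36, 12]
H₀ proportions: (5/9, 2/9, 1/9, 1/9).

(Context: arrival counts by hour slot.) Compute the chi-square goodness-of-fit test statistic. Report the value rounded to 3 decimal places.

test statistic = 52.946

n = 117; E_i = n·p_i = [65.00, 26.00, 13.00, 13.00]
χ² = (38−65.00)²/65.00 + (31−26.00)²/26.00 + (36−13.00)²/13.00 + (12−13.00)²/13.00 = 52.9462
df = 3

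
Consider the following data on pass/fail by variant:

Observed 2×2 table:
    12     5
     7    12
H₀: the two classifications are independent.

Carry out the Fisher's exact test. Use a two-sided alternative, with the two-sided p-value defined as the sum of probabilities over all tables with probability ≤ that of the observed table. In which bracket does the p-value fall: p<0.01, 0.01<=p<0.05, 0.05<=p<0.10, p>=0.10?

p-value bracket: 0.05<=p<0.10

Margins: r₁=17, r₂=19, c₁=19, c₂=17, n=36
p_obs = C(17,12)·C(19,7)/C(36,19); sum pmf over tables with pmf ≤ p_obs
p-value (two-sided) = 0.05428
→ bracket: 0.05<=p<0.10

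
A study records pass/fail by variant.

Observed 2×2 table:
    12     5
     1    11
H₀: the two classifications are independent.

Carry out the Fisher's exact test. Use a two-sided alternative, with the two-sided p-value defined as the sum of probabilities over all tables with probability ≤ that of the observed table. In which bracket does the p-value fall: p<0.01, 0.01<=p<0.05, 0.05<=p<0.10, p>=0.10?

Margins: r₁=17, r₂=12, c₁=13, c₂=16, n=29
p_obs = C(17,12)·C(12,1)/C(29,13); sum pmf over tables with pmf ≤ p_obs
p-value (two-sided) = 0.00181
→ bracket: p<0.01

p-value bracket: p<0.01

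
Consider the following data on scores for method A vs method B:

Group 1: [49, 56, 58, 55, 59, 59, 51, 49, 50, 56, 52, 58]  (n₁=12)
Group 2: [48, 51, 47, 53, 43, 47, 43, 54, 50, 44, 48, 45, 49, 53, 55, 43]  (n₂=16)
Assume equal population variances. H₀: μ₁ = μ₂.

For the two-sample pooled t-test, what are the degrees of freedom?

df = n₁ + n₂ − 2 = 12 + 16 − 2 = 26

degrees of freedom = 26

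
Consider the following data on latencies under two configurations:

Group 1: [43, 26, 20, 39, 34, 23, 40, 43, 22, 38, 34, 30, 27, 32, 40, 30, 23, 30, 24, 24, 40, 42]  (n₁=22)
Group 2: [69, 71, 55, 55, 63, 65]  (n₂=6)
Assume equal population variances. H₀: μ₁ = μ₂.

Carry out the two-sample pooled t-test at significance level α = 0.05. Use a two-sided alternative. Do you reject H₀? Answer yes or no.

reject H₀: yes

x̄₁=32.000, s₁=7.666, n₁=22
x̄₂=63.000, s₂=6.812, n₂=6
s_p² = [21·7.666² + 5·6.812²]/26 = 56.3846
SE = √(s_p²·(1/22+1/6)) = 3.4584
t = (32.000−63.000)/3.4584 = -8.9637
df = 26
p-value (two-sided) = 0.00000
At α=0.05: p < α → reject H₀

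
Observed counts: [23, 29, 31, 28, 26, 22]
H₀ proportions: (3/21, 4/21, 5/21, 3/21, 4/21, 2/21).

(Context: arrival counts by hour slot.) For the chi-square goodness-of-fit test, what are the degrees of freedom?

degrees of freedom = 5

df = k − 1 = 6 − 1 = 5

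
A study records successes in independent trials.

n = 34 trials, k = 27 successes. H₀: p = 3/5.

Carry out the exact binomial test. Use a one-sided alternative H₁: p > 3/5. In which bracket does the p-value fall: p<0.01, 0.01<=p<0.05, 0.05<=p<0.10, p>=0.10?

p-value bracket: 0.01<=p<0.05

Exact binomial: n=34, k=27, p₀=3/5=0.6000
P(X≥27) from Σ C(n,i)·p₀^i·(1−p₀)^(n−i)
p-value (one-sided, H₁ greater) = 0.01377
→ bracket: 0.01<=p<0.05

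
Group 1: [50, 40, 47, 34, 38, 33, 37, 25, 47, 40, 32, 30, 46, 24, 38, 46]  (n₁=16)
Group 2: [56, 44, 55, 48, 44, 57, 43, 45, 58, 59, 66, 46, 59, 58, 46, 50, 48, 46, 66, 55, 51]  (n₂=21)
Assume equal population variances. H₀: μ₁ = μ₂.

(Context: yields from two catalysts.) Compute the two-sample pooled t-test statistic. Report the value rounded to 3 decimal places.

test statistic = -5.802

x̄₁=37.938, s₁=7.954, n₁=16
x̄₂=52.381, s₂=7.145, n₂=21
s_p² = [15·7.954² + 20·7.145²]/35 = 56.2826
SE = √(s_p²·(1/16+1/21)) = 2.4895
t = (37.938−52.381)/2.4895 = -5.8017
df = 35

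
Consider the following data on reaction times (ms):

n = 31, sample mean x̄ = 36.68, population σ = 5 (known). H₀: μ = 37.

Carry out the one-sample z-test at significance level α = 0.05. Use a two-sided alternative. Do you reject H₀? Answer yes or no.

SE = σ/√n = 5/√31 = 0.8980
z = (x̄−μ₀)/SE = (36.68−37)/0.8980 = -0.3563
p-value (two-sided) = 0.72159
At α=0.05: p ≥ α → fail to reject H₀

reject H₀: no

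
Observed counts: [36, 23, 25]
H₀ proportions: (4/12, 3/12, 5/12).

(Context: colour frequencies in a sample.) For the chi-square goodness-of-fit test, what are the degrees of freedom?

degrees of freedom = 2

df = k − 1 = 3 − 1 = 2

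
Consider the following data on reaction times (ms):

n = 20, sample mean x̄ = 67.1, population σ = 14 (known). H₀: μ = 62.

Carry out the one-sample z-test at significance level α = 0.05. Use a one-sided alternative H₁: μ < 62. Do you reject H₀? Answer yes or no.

SE = σ/√n = 14/√20 = 3.1305
z = (x̄−μ₀)/SE = (67.1−62)/3.1305 = 1.6291
p-value (one-sided, H₁ less) = 0.94836
At α=0.05: p ≥ α → fail to reject H₀

reject H₀: no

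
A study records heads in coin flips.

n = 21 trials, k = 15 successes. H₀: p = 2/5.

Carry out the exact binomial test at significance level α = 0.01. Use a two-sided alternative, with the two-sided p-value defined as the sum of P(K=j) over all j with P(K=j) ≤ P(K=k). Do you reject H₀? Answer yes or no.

Exact binomial: n=21, k=15, p₀=2/5=0.4000
P(X=j) = C(n,j)·p₀^j·(1−p₀)^(n−j); p = Σ P(X=j) over j with P(X=j) ≤ P(X=15)
p-value (two-sided) = 0.00593
At α=0.01: p < α → reject H₀

reject H₀: yes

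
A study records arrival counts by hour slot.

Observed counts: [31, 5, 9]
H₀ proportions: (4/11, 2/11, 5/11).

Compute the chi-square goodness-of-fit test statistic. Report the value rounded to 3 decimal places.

n = 45; E_i = n·p_i = [16.36, 8.18, 20.45]
χ² = (31−16.36)²/16.36 + (5−8.18)²/8.18 + (9−20.45)²/20.45 = 20.7433
df = 2

test statistic = 20.743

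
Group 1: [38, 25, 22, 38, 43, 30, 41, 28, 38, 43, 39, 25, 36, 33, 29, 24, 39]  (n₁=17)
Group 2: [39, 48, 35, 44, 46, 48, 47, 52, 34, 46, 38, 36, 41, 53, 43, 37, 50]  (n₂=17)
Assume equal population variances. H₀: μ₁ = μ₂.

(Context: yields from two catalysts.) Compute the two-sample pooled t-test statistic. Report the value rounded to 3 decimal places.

x̄₁=33.588, s₁=7.045, n₁=17
x̄₂=43.353, s₂=6.062, n₂=17
s_p² = [16·7.045² + 16·6.062²]/32 = 43.1875
SE = √(s_p²·(1/17+1/17)) = 2.2541
t = (33.588−43.353)/2.2541 = -4.3320
df = 32

test statistic = -4.332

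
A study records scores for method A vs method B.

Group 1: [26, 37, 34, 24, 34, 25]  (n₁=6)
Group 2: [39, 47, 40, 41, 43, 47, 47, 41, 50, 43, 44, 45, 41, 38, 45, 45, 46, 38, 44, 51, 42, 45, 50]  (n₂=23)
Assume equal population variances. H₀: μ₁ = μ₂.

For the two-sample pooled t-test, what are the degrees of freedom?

degrees of freedom = 27

df = n₁ + n₂ − 2 = 6 + 23 − 2 = 27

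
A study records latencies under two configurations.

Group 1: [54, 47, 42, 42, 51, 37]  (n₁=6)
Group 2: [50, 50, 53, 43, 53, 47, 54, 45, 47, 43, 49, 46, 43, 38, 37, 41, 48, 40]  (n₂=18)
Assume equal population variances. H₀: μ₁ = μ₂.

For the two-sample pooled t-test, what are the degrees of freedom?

df = n₁ + n₂ − 2 = 6 + 18 − 2 = 22

degrees of freedom = 22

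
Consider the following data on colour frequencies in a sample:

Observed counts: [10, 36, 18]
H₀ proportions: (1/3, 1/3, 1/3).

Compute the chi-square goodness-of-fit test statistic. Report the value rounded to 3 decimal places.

n = 64; E_i = n·p_i = [21.33, 21.33, 21.33]
χ² = (10−21.33)²/21.33 + (36−21.33)²/21.33 + (18−21.33)²/21.33 = 16.6250
df = 2

test statistic = 16.625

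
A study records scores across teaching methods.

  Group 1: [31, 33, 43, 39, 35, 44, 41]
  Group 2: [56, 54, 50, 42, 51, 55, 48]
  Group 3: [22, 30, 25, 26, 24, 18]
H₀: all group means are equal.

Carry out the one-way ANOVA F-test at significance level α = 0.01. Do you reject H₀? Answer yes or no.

Group means [38.00, 50.86, 24.17], grand mean 38.350
SSB = Σnᵢ(x̄ᵢ−x̄)² = 2302.860; SSW = ΣΣ(x−x̄ᵢ)² = 375.690
MSB = 2302.860/2 = 1151.4298; MSW = 375.690/17 = 22.0994
F = MSB/MSW = 52.1022
df = (2, 17)
p-value (upper-tail) = 0.00000
At α=0.01: p < α → reject H₀

reject H₀: yes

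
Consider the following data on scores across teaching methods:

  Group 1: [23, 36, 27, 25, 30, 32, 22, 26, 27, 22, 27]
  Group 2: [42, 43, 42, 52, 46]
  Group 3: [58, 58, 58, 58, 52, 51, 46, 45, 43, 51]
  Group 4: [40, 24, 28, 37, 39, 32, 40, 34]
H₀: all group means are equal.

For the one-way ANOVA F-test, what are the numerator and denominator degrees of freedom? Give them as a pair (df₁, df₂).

degrees of freedom = [3, 30]

k = 4 groups, N = 34 total
df = (k−1, N−k) = (4−1, 34−4) = (3, 30)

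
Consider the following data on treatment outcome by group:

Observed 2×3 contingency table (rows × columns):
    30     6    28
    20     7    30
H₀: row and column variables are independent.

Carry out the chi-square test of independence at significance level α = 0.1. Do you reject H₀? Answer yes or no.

Row totals [64, 57], col totals [50, 13, 58], n=121
χ² = (30−26.45)²/26.45 + (6−6.88)²/6.88 + (28−30.68)²/30.68 + (20−23.55)²/23.55 + (7−6.12)²/6.12 + (30−27.32)²/27.32 = 1.7468
df = 2
p-value (upper-tail) = 0.41753
At α=0.1: p ≥ α → fail to reject H₀

reject H₀: no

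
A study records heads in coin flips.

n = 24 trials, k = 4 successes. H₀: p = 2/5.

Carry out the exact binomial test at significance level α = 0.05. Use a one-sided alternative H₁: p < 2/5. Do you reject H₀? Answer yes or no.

Exact binomial: n=24, k=4, p₀=2/5=0.4000
P(X≤4) from Σ C(n,i)·p₀^i·(1−p₀)^(n−i)
p-value (one-sided, H₁ less) = 0.01345
At α=0.05: p < α → reject H₀

reject H₀: yes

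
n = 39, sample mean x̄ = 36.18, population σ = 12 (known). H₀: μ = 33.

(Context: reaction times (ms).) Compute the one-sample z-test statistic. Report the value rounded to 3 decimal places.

SE = σ/√n = 12/√39 = 1.9215
z = (x̄−μ₀)/SE = (36.18−33)/1.9215 = 1.6549

test statistic = 1.655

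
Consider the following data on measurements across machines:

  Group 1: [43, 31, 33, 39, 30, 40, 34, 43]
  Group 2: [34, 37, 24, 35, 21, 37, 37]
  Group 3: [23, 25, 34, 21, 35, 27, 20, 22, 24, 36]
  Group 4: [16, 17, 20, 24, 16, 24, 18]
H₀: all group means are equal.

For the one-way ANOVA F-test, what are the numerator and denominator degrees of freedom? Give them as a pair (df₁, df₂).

degrees of freedom = [3, 28]

k = 4 groups, N = 32 total
df = (k−1, N−k) = (4−1, 32−4) = (3, 28)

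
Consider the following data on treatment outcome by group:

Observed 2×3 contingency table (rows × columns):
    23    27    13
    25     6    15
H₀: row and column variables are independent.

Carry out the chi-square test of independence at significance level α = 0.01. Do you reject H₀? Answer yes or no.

reject H₀: yes

Row totals [63, 46], col totals [48, 33, 28], n=109
χ² = (23−27.74)²/27.74 + (27−19.07)²/19.07 + (13−16.18)²/16.18 + (25−20.26)²/20.26 + (6−13.93)²/13.93 + (15−11.82)²/11.82 = 11.2112
df = 2
p-value (upper-tail) = 0.00368
At α=0.01: p < α → reject H₀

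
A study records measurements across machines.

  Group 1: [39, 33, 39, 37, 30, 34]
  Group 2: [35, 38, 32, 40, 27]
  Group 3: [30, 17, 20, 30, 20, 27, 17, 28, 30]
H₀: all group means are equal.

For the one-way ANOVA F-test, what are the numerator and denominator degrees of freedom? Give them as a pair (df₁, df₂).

degrees of freedom = [2, 17]

k = 3 groups, N = 20 total
df = (k−1, N−k) = (3−1, 20−3) = (2, 17)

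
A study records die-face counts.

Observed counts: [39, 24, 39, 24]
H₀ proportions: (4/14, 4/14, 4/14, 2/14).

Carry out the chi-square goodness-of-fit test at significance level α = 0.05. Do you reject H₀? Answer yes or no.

n = 126; E_i = n·p_i = [36.00, 36.00, 36.00, 18.00]
χ² = (39−36.00)²/36.00 + (24−36.00)²/36.00 + (39−36.00)²/36.00 + (24−18.00)²/18.00 = 6.5000
df = 3
p-value (upper-tail) = 0.08966
At α=0.05: p ≥ α → fail to reject H₀

reject H₀: no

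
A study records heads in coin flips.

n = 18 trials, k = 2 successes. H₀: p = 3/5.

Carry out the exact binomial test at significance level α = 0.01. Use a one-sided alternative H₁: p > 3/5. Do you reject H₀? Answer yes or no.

reject H₀: no

Exact binomial: n=18, k=2, p₀=3/5=0.6000
P(X≥2) from Σ C(n,i)·p₀^i·(1−p₀)^(n−i)
p-value (one-sided, H₁ greater) = 1.00000
At α=0.01: p ≥ α → fail to reject H₀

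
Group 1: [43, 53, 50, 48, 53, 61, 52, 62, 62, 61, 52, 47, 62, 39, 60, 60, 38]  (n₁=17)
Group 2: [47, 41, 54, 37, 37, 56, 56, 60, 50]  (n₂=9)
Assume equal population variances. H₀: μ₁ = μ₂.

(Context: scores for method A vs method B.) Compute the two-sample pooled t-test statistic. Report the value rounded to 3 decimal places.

test statistic = 1.298

x̄₁=53.118, s₁=8.146, n₁=17
x̄₂=48.667, s₂=8.660, n₂=9
s_p² = [16·8.146² + 8·8.660²]/24 = 69.2402
SE = √(s_p²·(1/17+1/9)) = 3.4302
t = (53.118−48.667)/3.4302 = 1.2976
df = 24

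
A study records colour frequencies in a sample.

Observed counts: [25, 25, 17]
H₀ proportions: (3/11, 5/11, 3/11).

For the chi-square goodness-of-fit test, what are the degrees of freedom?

degrees of freedom = 2

df = k − 1 = 3 − 1 = 2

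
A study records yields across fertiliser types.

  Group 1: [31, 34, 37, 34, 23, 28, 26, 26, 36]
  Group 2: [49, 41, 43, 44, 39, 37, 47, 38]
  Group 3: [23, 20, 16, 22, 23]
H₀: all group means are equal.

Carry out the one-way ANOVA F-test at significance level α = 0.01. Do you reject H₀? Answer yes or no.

Group means [30.56, 42.25, 20.80], grand mean 32.591
SSB = Σnᵢ(x̄ᵢ−x̄)² = 1478.796; SSW = ΣΣ(x−x̄ᵢ)² = 364.522
MSB = 1478.796/2 = 739.3980; MSW = 364.522/19 = 19.1854
F = MSB/MSW = 38.5397
df = (2, 19)
p-value (upper-tail) = 0.00000
At α=0.01: p < α → reject H₀

reject H₀: yes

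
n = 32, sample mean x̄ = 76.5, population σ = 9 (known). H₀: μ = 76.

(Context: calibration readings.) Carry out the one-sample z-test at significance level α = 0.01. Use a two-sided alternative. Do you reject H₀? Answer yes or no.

SE = σ/√n = 9/√32 = 1.5910
z = (x̄−μ₀)/SE = (76.5−76)/1.5910 = 0.3143
p-value (two-sided) = 0.75332
At α=0.01: p ≥ α → fail to reject H₀

reject H₀: no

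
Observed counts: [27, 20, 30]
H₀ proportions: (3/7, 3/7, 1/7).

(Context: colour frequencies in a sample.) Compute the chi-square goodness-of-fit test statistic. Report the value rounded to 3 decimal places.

n = 77; E_i = n·p_i = [33.00, 33.00, 11.00]
χ² = (27−33.00)²/33.00 + (20−33.00)²/33.00 + (30−11.00)²/11.00 = 39.0303
df = 2

test statistic = 39.030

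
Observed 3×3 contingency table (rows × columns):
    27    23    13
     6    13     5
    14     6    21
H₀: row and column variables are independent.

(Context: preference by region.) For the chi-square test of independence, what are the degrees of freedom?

degrees of freedom = 4

df = (r−1)(c−1) = (3−1)·(3−1) = 4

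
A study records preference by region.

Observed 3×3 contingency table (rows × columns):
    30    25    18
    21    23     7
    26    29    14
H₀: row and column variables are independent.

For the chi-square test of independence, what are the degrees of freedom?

df = (r−1)(c−1) = (3−1)·(3−1) = 4

degrees of freedom = 4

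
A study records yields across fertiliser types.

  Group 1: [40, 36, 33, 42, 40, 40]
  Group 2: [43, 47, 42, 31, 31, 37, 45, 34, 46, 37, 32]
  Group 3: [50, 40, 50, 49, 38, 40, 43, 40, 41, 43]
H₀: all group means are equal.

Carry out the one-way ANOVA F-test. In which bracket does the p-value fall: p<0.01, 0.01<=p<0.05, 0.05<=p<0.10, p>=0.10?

p-value bracket: 0.05<=p<0.10

Group means [38.50, 38.64, 43.40], grand mean 40.370
SSB = Σnᵢ(x̄ᵢ−x̄)² = 145.851; SSW = ΣΣ(x−x̄ᵢ)² = 626.445
MSB = 145.851/2 = 72.9254; MSW = 626.445/24 = 26.1019
F = MSB/MSW = 2.7939
df = (2, 24)
p-value (upper-tail) = 0.08113
→ bracket: 0.05<=p<0.10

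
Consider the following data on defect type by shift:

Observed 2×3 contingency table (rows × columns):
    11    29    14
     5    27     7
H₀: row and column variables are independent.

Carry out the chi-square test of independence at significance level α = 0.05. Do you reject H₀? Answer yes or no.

reject H₀: no

Row totals [54, 39], col totals [16, 56, 21], n=93
χ² = (11−9.29)²/9.29 + (29−32.52)²/32.52 + (14−12.19)²/12.19 + (5−6.71)²/6.71 + (27−23.48)²/23.48 + (7−8.81)²/8.81 = 2.2951
df = 2
p-value (upper-tail) = 0.31741
At α=0.05: p ≥ α → fail to reject H₀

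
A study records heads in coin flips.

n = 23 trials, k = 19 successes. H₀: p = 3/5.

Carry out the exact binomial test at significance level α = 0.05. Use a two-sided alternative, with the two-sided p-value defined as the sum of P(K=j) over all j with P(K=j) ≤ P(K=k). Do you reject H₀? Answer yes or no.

reject H₀: yes

Exact binomial: n=23, k=19, p₀=3/5=0.6000
P(X=j) = C(n,j)·p₀^j·(1−p₀)^(n−j); p = Σ P(X=j) over j with P(X=j) ≤ P(X=19)
p-value (two-sided) = 0.03179
At α=0.05: p < α → reject H₀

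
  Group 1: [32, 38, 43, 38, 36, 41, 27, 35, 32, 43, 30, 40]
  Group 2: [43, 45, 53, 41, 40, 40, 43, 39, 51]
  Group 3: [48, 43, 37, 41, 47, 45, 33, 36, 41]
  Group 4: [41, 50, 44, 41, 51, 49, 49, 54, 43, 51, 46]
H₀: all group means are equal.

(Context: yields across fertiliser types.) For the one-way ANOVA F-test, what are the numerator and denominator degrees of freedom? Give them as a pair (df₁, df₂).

k = 4 groups, N = 41 total
df = (k−1, N−k) = (4−1, 41−4) = (3, 37)

degrees of freedom = [3, 37]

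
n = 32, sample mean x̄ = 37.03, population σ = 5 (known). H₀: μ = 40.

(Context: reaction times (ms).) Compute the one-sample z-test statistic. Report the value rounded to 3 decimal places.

SE = σ/√n = 5/√32 = 0.8839
z = (x̄−μ₀)/SE = (37.03−40)/0.8839 = -3.3602

test statistic = -3.360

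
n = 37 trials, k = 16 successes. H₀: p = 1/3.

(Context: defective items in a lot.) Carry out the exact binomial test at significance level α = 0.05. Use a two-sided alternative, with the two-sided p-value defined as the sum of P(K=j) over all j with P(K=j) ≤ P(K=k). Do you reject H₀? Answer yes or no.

Exact binomial: n=37, k=16, p₀=1/3=0.3333
P(X=j) = C(n,j)·p₀^j·(1−p₀)^(n−j); p = Σ P(X=j) over j with P(X=j) ≤ P(X=16)
p-value (two-sided) = 0.22281
At α=0.05: p ≥ α → fail to reject H₀

reject H₀: no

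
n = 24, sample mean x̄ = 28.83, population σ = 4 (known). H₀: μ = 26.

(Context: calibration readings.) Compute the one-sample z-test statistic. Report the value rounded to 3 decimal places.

test statistic = 3.466

SE = σ/√n = 4/√24 = 0.8165
z = (x̄−μ₀)/SE = (28.83−26)/0.8165 = 3.4660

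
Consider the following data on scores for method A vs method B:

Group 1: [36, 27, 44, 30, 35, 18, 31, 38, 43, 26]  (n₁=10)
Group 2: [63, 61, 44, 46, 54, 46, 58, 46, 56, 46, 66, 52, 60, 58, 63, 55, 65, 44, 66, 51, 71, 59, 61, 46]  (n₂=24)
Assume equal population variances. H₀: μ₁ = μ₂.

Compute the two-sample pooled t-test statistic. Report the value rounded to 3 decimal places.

test statistic = -7.512

x̄₁=32.800, s₁=8.039, n₁=10
x̄₂=55.708, s₂=8.127, n₂=24
s_p² = [9·8.039² + 23·8.127²]/32 = 65.6424
SE = √(s_p²·(1/10+1/24)) = 3.0495
t = (32.800−55.708)/3.0495 = -7.5122
df = 32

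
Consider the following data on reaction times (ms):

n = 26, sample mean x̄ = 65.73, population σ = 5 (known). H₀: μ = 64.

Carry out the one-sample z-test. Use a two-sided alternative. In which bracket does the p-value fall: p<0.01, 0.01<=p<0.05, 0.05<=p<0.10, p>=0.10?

SE = σ/√n = 5/√26 = 0.9806
z = (x̄−μ₀)/SE = (65.73−64)/0.9806 = 1.7643
p-value (two-sided) = 0.07769
→ bracket: 0.05<=p<0.10

p-value bracket: 0.05<=p<0.10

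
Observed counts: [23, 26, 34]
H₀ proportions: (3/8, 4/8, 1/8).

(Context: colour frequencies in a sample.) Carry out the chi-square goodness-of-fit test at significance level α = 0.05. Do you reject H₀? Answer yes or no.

reject H₀: yes

n = 83; E_i = n·p_i = [31.12, 41.50, 10.38]
χ² = (23−31.12)²/31.12 + (26−41.50)²/41.50 + (34−10.38)²/10.38 = 61.7068
df = 2
p-value (upper-tail) = 0.00000
At α=0.05: p < α → reject H₀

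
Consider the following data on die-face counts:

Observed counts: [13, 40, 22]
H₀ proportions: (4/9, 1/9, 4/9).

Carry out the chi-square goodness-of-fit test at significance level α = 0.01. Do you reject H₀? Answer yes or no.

reject H₀: yes

n = 75; E_i = n·p_i = [33.33, 8.33, 33.33]
χ² = (13−33.33)²/33.33 + (40−8.33)²/8.33 + (22−33.33)²/33.33 = 136.5900
df = 2
p-value (upper-tail) = 0.00000
At α=0.01: p < α → reject H₀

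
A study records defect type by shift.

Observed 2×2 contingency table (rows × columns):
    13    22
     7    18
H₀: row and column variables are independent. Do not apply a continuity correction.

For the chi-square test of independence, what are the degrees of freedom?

df = (r−1)(c−1) = (2−1)·(2−1) = 1

degrees of freedom = 1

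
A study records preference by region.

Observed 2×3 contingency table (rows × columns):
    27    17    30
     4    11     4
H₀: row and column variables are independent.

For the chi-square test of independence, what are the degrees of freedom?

degrees of freedom = 2

df = (r−1)(c−1) = (2−1)·(3−1) = 2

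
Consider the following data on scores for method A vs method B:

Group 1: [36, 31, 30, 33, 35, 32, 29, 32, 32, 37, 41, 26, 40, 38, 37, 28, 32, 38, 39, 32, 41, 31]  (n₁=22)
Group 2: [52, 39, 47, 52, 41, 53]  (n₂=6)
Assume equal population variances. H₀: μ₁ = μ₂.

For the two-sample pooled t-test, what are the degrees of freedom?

df = n₁ + n₂ − 2 = 22 + 6 − 2 = 26

degrees of freedom = 26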